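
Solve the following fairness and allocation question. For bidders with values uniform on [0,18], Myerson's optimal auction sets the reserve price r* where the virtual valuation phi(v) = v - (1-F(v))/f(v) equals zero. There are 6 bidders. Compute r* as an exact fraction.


Step 1: For U[0,18], F(v) = v/18 and f(v) = 1/18
Step 2: phi(v) = v - (1 - v/18)/(1/18) = v - (18 - v) = 2v - 18
Step 3: Set phi(r*) = 0: 2r* - 18 = 0
Step 4: r* = 18/2 = 9 (the number of bidders n = 6 does not enter)

9


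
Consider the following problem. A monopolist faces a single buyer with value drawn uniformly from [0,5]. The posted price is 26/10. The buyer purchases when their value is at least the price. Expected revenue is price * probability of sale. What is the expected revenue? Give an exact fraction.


Step 1: Posted price r = 13/5, value support [0,5]
Step 2: P(v >= r) = (5 - 13/5)/5 = 12/25
Step 3: Expected revenue = r * P(v >= r) = 13/5 * 12/25
Step 4: Revenue = 156/125

156/125


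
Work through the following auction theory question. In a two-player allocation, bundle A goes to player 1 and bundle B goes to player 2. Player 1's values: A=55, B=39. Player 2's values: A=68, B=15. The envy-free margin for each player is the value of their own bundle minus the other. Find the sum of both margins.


Step 1: Player 1's margin = v1(A) - v1(B) = 55 - 39 = 16
Step 2: Player 2's margin = v2(B) - v2(A) = 15 - 68 = -53
Step 3: Total margin = 16 + -53 = -37

-37


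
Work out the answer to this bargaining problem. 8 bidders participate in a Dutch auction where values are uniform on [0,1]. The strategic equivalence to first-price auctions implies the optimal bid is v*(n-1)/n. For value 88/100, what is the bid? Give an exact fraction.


Step 1: Dutch auctions are strategically equivalent to first-price auctions
Step 2: The equilibrium bid is b(v) = v*(n-1)/n
Step 3: b = 22/25 * 7/8
Step 4: b = 77/100

77/100


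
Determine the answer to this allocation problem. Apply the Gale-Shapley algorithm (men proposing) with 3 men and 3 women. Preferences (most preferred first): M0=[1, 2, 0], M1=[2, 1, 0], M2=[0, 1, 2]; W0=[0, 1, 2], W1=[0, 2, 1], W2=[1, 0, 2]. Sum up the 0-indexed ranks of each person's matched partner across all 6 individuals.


Step 1: Run Gale-Shapley (men propose, women hold best offer):
  M0 proposes to W1; she accepts
  M1 proposes to W2; she accepts
  M2 proposes to W0; she accepts
Step 2: Final matching: W0-M2, W1-M0, W2-M1
Step 3: 0-indexed ranks (man's rank of his match, then woman's): 0 + 2 + 0 + 0 + 0 + 0
Step 4: Total rank sum = 2

2


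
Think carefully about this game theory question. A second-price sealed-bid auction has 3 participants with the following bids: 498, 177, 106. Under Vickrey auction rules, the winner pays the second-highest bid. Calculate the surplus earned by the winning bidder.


Step 1: Sort bids in descending order: 498, 177, 106
Step 2: The winning bid is the highest: 498
Step 3: The payment equals the second-highest bid: 177
Step 4: Surplus = winner's bid - payment = 498 - 177 = 321

321


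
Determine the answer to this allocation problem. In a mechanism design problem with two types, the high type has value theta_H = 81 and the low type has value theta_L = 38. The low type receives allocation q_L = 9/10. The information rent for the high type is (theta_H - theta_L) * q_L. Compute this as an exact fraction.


Step 1: theta_H - theta_L = 81 - 38 = 43
Step 2: Information rent = (theta_H - theta_L) * q_L
Step 3: = 43 * 9/10
Step 4: = 387/10

387/10


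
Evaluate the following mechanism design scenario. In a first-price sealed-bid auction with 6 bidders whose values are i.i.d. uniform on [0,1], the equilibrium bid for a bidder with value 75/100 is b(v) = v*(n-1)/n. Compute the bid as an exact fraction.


Step 1: The symmetric BNE bidding function is b(v) = v * (n-1) / n
Step 2: Substitute v = 3/4 and n = 6
Step 3: b = 3/4 * 5/6
Step 4: b = 5/8

5/8


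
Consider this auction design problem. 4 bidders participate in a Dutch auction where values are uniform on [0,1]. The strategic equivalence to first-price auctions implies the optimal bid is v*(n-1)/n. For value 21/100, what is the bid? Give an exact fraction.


Step 1: Dutch auctions are strategically equivalent to first-price auctions
Step 2: The equilibrium bid is b(v) = v*(n-1)/n
Step 3: b = 21/100 * 3/4
Step 4: b = 63/400

63/400


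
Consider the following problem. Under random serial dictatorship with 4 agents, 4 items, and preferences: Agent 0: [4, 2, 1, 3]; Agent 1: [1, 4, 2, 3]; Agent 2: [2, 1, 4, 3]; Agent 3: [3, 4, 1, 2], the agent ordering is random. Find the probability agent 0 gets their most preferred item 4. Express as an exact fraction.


Step 1: Agent 0 wants item 4
Step 2: There are 24 possible orderings of agents
Step 3: In 24 orderings, agent 0 gets item 4
Step 4: Probability = 24/24 = 1

1


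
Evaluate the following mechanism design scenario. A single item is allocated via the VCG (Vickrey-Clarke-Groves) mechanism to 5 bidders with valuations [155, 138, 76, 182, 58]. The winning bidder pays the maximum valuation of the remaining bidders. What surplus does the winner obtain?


Step 1: The winner is the agent with the highest value: agent 3 with value 182
Step 2: Values of other agents: [155, 138, 76, 58]
Step 3: VCG payment = max of others' values = 155
Step 4: Surplus = 182 - 155 = 27

27


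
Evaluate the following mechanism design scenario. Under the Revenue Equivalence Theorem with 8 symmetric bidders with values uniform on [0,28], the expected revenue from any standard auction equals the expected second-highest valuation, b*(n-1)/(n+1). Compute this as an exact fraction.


Step 1: By Revenue Equivalence, expected revenue = b*(n-1)/(n+1)
Step 2: Substituting n = 8, b = 28
Step 3: Revenue = 28*(8-1)/(8+1) = 28*7/9
Step 4: Revenue = 196/9

196/9


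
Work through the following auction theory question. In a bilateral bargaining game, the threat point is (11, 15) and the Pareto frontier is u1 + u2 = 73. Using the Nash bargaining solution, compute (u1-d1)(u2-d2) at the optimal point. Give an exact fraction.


Step 1: The Nash solution splits surplus symmetrically above the disagreement point
Step 2: u1 = (total + d1 - d2)/2 = (73 + 11 - 15)/2 = 69/2
Step 3: u2 = (total - d1 + d2)/2 = (73 - 11 + 15)/2 = 77/2
Step 4: Nash product = (69/2 - 11) * (77/2 - 15)
Step 5: = 47/2 * 47/2 = 2209/4

2209/4


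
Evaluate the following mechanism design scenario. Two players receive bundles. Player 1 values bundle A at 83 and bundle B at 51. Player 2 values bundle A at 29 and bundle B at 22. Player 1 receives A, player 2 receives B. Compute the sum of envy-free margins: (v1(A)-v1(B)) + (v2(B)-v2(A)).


Step 1: Player 1's margin = v1(A) - v1(B) = 83 - 51 = 32
Step 2: Player 2's margin = v2(B) - v2(A) = 22 - 29 = -7
Step 3: Total margin = 32 + -7 = 25

25


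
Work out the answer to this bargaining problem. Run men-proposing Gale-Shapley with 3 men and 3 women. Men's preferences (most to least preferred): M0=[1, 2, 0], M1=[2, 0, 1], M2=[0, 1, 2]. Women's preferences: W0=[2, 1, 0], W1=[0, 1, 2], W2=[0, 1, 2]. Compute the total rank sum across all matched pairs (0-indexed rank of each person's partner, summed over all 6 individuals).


Step 1: Run Gale-Shapley (men propose, women hold best offer):
  M0 proposes to W1; she accepts
  M1 proposes to W2; she accepts
  M2 proposes to W0; she accepts
Step 2: Final matching: W0-M2, W1-M0, W2-M1
Step 3: 0-indexed ranks (man's rank of his match, then woman's): 0 + 0 + 0 + 0 + 0 + 1
Step 4: Total rank sum = 1

1


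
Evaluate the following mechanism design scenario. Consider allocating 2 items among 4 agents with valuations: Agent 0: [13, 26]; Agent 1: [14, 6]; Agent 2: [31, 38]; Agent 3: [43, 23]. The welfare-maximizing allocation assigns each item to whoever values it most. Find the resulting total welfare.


Step 1: For each item, find the maximum value among all agents.
Step 2: Item 0 -> Agent 3 (value 43)
Step 3: Item 1 -> Agent 2 (value 38)
Step 4: Total welfare = 43 + 38 = 81

81


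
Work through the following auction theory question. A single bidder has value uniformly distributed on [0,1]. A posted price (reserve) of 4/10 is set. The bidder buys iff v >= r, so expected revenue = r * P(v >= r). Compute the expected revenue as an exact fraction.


Step 1: Posted price r = 2/5, value support [0,1]
Step 2: P(v >= r) = (1 - 2/5)/1 = 3/5
Step 3: Expected revenue = r * P(v >= r) = 2/5 * 3/5
Step 4: Revenue = 6/25

6/25


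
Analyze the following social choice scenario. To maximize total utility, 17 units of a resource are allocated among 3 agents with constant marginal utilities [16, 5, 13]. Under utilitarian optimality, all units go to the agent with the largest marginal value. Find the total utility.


Step 1: The marginal utilities are [16, 5, 13]
Step 2: The highest marginal utility is 16
Step 3: All 17 units go to that agent
Step 4: Total utility = 16 * 17 = 272

272


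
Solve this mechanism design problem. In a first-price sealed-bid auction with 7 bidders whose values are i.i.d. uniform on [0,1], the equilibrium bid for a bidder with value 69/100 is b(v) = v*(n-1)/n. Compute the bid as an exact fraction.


Step 1: The symmetric BNE bidding function is b(v) = v * (n-1) / n
Step 2: Substitute v = 69/100 and n = 7
Step 3: b = 69/100 * 6/7
Step 4: b = 207/350

207/350


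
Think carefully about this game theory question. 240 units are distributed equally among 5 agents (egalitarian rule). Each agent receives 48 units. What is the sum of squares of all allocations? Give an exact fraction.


Step 1: Each agent's share = 240/5 = 48
Step 2: Square of each share = (48)^2 = 2304
Step 3: Sum of squares = 5 * 2304 = 11520

11520


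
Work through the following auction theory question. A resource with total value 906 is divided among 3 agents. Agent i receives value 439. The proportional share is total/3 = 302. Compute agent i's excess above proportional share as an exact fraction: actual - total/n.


Step 1: Proportional share = 906/3 = 302
Step 2: Agent's actual allocation = 439
Step 3: Excess = 439 - 302 = 137

137


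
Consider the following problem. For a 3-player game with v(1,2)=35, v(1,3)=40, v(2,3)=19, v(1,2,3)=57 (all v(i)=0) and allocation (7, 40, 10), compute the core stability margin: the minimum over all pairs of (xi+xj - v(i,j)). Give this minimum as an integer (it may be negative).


Step 1: Slack for coalition (1,2): x1+x2 - v12 = 47 - 35 = 12
Step 2: Slack for coalition (1,3): x1+x3 - v13 = 17 - 40 = -23
Step 3: Slack for coalition (2,3): x2+x3 - v23 = 50 - 19 = 31
Step 4: Minimum slack = min(12, -23, 31) = -23, attained by (1,3); coalition (1,3) can block (slack < 0), so the allocation is not in the core

-23


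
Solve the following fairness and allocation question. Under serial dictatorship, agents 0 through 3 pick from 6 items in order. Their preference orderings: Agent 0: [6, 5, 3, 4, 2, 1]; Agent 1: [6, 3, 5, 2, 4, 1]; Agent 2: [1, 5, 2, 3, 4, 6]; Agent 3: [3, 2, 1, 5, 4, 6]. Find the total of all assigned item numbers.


Step 1: Agent 0 picks item 6
Step 2: Agent 1 picks item 3
Step 3: Agent 2 picks item 1
Step 4: Agent 3 picks item 2
Step 5: Sum = 6 + 3 + 1 + 2 = 12

12


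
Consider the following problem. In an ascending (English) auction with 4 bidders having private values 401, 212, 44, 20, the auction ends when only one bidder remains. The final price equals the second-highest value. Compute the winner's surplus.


Step 1: Identify the highest value: 401
Step 2: Identify the second-highest value: 212
Step 3: The final price = second-highest value = 212
Step 4: Surplus = 401 - 212 = 189

189


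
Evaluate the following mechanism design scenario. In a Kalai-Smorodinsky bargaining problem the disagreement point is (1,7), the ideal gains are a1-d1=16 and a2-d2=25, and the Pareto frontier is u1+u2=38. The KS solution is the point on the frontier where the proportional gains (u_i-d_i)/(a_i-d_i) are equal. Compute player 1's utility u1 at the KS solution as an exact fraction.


Step 1: At the KS point, (u1-d1)/r1 = (u2-d2)/r2 = t and u1+u2 = 38
Step 2: u1 = d1 + r1*t and u2 = d2 + r2*t, so (d1 + r1*t) + (d2 + r2*t) = 38
Step 3: t = (38 - 1 - 7)/(16 + 25) = 30/41
Step 4: u1 = d1 + r1*t = 1 + 16 * 30/41 = 521/41
Step 5: (Check: u2 = d2 + r2*t = 1037/41; u1+u2 = 521/41 + 1037/41 = 38, on the frontier.)

521/41


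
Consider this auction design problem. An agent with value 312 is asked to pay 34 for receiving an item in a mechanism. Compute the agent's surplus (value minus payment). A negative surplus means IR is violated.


Step 1: Surplus = value - payment = 312 - 34 = 278
Step 2: IR is satisfied (surplus >= 0)

278


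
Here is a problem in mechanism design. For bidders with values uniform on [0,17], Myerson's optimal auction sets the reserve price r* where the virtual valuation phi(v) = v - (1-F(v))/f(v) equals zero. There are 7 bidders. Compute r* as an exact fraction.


Step 1: For U[0,17], F(v) = v/17 and f(v) = 1/17
Step 2: phi(v) = v - (1 - v/17)/(1/17) = v - (17 - v) = 2v - 17
Step 3: Set phi(r*) = 0: 2r* - 17 = 0
Step 4: r* = 17/2 (the number of bidders n = 7 does not enter)

17/2


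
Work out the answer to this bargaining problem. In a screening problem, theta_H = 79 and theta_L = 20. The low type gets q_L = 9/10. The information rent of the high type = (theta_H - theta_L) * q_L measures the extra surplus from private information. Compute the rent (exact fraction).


Step 1: theta_H - theta_L = 79 - 20 = 59
Step 2: Information rent = (theta_H - theta_L) * q_L
Step 3: = 59 * 9/10
Step 4: = 531/10

531/10


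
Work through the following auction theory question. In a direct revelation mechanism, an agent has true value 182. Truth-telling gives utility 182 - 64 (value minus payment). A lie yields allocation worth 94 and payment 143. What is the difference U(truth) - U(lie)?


Step 1: U(truth) = value - payment = 182 - 64 = 118
Step 2: U(lie) = allocation - payment = 94 - 143 = -49
Step 3: IC gap = 118 - (-49) = 167

167


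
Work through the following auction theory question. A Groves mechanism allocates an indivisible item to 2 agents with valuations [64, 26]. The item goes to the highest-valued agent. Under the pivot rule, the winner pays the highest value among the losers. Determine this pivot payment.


Step 1: The efficient winner is agent 0 with value 64
Step 2: Other agents' values: [26]
Step 3: Pivot payment = max(others) = 26
Step 4: The winner pays 26

26


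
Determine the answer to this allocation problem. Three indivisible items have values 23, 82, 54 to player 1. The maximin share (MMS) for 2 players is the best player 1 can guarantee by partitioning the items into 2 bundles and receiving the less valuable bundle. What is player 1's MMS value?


Step 1: Item values = 23, 82, 54
Step 2: Enumerate all 2-bundle partitions and take the smaller bundle:
  Partition 1: {23} vs {82,54} -> bundles 23, 136; min = 23
  Partition 2: {82} vs {23,54} -> bundles 82, 77; min = 77
  Partition 3: {54} vs {23,82} -> bundles 54, 105; min = 54
Step 3: MMS = max(23, 77, 54) = 77

77


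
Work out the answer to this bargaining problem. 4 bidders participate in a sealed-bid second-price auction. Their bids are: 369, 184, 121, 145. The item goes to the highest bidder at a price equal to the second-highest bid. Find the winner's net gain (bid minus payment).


Step 1: Sort bids in descending order: 369, 184, 145, 121
Step 2: The winning bid is the highest: 369
Step 3: The payment equals the second-highest bid: 184
Step 4: Surplus = winner's bid - payment = 369 - 184 = 185

185


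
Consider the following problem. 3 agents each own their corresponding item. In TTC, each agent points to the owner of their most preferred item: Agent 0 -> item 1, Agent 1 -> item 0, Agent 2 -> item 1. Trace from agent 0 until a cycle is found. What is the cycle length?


Step 1: Trace the pointer graph from agent 0: 0 -> 1 -> 0
Step 2: A cycle is detected when we revisit agent 0
Step 3: The cycle is: 0 -> 1 -> 0
Step 4: Cycle length = 2

2


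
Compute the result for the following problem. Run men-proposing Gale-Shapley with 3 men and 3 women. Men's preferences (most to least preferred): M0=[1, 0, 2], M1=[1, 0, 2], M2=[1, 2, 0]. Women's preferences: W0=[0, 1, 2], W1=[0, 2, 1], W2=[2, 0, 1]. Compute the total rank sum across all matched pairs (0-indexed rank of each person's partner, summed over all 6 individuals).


Step 1: Run Gale-Shapley (men propose, women hold best offer):
  M0 proposes to W1; she accepts
  M1 proposes to W1; rejected
  M1 proposes to W0; she accepts
  M2 proposes to W1; rejected
  M2 proposes to W2; she accepts
Step 2: Final matching: W0-M1, W1-M0, W2-M2
Step 3: 0-indexed ranks (man's rank of his match, then woman's): 1 + 1 + 0 + 0 + 1 + 0
Step 4: Total rank sum = 3

3


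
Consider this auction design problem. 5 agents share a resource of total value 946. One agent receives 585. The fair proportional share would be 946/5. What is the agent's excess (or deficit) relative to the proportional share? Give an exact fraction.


Step 1: Proportional share = 946/5
Step 2: Agent's actual allocation = 585
Step 3: Excess = 585 - 946/5 = 1979/5

1979/5


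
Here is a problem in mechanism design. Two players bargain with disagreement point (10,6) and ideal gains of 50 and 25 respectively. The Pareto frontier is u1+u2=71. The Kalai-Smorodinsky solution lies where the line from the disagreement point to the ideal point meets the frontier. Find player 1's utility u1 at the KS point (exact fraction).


Step 1: At the KS point, (u1-d1)/r1 = (u2-d2)/r2 = t and u1+u2 = 71
Step 2: u1 = d1 + r1*t and u2 = d2 + r2*t, so (d1 + r1*t) + (d2 + r2*t) = 71
Step 3: t = (71 - 10 - 6)/(50 + 25) = 55/75 = 11/15
Step 4: u1 = d1 + r1*t = 10 + 50 * 11/15 = 140/3
Step 5: (Check: u2 = d2 + r2*t = 73/3; u1+u2 = 140/3 + 73/3 = 71, on the frontier.)

140/3


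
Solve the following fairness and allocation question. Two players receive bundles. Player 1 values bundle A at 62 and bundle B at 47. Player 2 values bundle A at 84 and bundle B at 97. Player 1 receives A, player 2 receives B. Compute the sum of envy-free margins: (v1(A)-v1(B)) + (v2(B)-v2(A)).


Step 1: Player 1's margin = v1(A) - v1(B) = 62 - 47 = 15
Step 2: Player 2's margin = v2(B) - v2(A) = 97 - 84 = 13
Step 3: Total margin = 15 + 13 = 28

28


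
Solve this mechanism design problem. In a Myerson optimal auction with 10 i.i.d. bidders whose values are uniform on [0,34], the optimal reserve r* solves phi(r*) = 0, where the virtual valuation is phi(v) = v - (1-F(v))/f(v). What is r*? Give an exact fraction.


Step 1: For U[0,34], F(v) = v/34 and f(v) = 1/34
Step 2: phi(v) = v - (1 - v/34)/(1/34) = v - (34 - v) = 2v - 34
Step 3: Set phi(r*) = 0: 2r* - 34 = 0
Step 4: r* = 34/2 = 17 (the number of bidders n = 10 does not enter)

17


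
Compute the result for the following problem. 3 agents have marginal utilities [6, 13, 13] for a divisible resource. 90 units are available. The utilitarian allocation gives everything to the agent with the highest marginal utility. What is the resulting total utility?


Step 1: The marginal utilities are [6, 13, 13]
Step 2: The highest marginal utility is 13
Step 3: All 90 units go to that agent
Step 4: Total utility = 13 * 90 = 1170

1170


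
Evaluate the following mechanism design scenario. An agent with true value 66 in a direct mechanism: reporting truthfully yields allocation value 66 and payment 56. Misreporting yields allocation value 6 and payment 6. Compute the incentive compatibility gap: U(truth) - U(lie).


Step 1: U(truth) = value - payment = 66 - 56 = 10
Step 2: U(lie) = allocation - payment = 6 - 6 = 0
Step 3: IC gap = 10 - 0 = 10

10


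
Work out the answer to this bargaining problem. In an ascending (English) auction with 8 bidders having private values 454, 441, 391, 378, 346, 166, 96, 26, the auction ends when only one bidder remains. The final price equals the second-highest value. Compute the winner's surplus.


Step 1: Identify the highest value: 454
Step 2: Identify the second-highest value: 441
Step 3: The final price = second-highest value = 441
Step 4: Surplus = 454 - 441 = 13

13


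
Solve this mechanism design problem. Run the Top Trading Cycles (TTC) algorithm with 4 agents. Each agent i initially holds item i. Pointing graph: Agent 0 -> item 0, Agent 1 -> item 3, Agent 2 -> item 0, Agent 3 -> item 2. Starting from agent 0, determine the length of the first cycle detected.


Step 1: Trace the pointer graph from agent 0: 0 -> 0
Step 2: A cycle is detected when we revisit agent 0
Step 3: The cycle is: 0 -> 0
Step 4: Cycle length = 1

1


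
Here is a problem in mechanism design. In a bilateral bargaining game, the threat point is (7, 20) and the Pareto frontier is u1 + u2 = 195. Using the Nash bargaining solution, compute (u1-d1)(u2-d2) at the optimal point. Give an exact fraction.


Step 1: The Nash solution splits surplus symmetrically above the disagreement point
Step 2: u1 = (total + d1 - d2)/2 = (195 + 7 - 20)/2 = 91
Step 3: u2 = (total - d1 + d2)/2 = (195 - 7 + 20)/2 = 104
Step 4: Nash product = (91 - 7) * (104 - 20)
Step 5: = 84 * 84 = 7056

7056


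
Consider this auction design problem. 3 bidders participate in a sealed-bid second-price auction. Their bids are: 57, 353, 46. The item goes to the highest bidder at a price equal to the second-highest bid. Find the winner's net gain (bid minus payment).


Step 1: Sort bids in descending order: 353, 57, 46
Step 2: The winning bid is the highest: 353
Step 3: The payment equals the second-highest bid: 57
Step 4: Surplus = winner's bid - payment = 353 - 57 = 296

296


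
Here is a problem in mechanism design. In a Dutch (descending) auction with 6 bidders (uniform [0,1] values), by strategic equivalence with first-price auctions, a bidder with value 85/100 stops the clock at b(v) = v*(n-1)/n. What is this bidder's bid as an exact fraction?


Step 1: Dutch auctions are strategically equivalent to first-price auctions
Step 2: The equilibrium bid is b(v) = v*(n-1)/n
Step 3: b = 17/20 * 5/6
Step 4: b = 17/24

17/24


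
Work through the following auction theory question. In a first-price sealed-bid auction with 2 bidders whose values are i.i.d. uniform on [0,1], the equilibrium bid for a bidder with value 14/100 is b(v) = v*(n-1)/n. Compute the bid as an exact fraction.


Step 1: The symmetric BNE bidding function is b(v) = v * (n-1) / n
Step 2: Substitute v = 7/50 and n = 2
Step 3: b = 7/50 * 1/2
Step 4: b = 7/100

7/100


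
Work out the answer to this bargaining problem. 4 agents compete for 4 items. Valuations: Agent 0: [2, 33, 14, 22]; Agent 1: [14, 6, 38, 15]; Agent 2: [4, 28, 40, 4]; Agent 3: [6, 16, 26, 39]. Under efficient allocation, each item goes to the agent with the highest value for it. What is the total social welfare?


Step 1: For each item, find the maximum value among all agents.
Step 2: Item 0 -> Agent 1 (value 14)
Step 3: Item 1 -> Agent 0 (value 33)
Step 4: Item 2 -> Agent 2 (value 40)
Step 5: Item 3 -> Agent 3 (value 39)
Step 6: Total welfare = 14 + 33 + 40 + 39 = 126

126


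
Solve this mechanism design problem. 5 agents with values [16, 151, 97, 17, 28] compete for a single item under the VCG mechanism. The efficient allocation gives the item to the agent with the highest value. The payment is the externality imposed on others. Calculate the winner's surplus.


Step 1: The winner is the agent with the highest value: agent 1 with value 151
Step 2: Values of other agents: [16, 97, 17, 28]
Step 3: VCG payment = max of others' values = 97
Step 4: Surplus = 151 - 97 = 54

54


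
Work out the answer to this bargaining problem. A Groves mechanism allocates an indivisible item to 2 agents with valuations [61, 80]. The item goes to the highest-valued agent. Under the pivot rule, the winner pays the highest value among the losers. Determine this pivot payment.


Step 1: The efficient winner is agent 1 with value 80
Step 2: Other agents' values: [61]
Step 3: Pivot payment = max(others) = 61
Step 4: The winner pays 61

61


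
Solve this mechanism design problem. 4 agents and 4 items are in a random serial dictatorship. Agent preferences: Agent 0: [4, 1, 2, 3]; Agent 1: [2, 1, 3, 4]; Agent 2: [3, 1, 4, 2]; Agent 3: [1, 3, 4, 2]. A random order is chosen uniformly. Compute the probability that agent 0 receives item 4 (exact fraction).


Step 1: Agent 0 wants item 4
Step 2: There are 24 possible orderings of agents
Step 3: In 24 orderings, agent 0 gets item 4
Step 4: Probability = 24/24 = 1

1


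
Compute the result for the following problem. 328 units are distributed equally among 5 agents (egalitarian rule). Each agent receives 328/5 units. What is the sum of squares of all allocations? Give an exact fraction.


Step 1: Each agent's share = 328/5
Step 2: Square of each share = (328/5)^2 = 107584/25
Step 3: Sum of squares = 5 * 107584/25 = 107584/5

107584/5


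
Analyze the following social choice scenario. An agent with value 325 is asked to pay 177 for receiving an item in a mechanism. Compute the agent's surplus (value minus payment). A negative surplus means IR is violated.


Step 1: Surplus = value - payment = 325 - 177 = 148
Step 2: IR is satisfied (surplus >= 0)

148


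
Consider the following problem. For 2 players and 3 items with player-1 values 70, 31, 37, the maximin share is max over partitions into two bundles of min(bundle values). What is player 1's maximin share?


Step 1: Item values = 70, 31, 37
Step 2: Enumerate all 2-bundle partitions and take the smaller bundle:
  Partition 1: {70} vs {31,37} -> bundles 70, 68; min = 68
  Partition 2: {31} vs {70,37} -> bundles 31, 107; min = 31
  Partition 3: {37} vs {70,31} -> bundles 37, 101; min = 37
Step 3: MMS = max(68, 31, 37) = 68

68


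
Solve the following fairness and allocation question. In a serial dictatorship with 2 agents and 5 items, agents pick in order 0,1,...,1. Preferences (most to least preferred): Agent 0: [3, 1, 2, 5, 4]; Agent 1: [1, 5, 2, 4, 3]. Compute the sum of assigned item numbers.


Step 1: Agent 0 picks item 3
Step 2: Agent 1 picks item 1
Step 3: Sum = 3 + 1 = 4

4


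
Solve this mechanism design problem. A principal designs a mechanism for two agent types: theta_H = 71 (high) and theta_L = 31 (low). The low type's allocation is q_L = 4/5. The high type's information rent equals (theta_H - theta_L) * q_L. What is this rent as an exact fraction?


Step 1: theta_H - theta_L = 71 - 31 = 40
Step 2: Information rent = (theta_H - theta_L) * q_L
Step 3: = 40 * 4/5
Step 4: = 32

32


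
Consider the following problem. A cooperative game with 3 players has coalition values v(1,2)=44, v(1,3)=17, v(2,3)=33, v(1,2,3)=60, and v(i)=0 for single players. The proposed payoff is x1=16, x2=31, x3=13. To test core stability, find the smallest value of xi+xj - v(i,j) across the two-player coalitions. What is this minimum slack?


Step 1: Slack for coalition (1,2): x1+x2 - v12 = 47 - 44 = 3
Step 2: Slack for coalition (1,3): x1+x3 - v13 = 29 - 17 = 12
Step 3: Slack for coalition (2,3): x2+x3 - v23 = 44 - 33 = 11
Step 4: Minimum slack = min(3, 12, 11) = 3, attained by (1,2); no pair can gain by deviating, so the allocation is in the core

3


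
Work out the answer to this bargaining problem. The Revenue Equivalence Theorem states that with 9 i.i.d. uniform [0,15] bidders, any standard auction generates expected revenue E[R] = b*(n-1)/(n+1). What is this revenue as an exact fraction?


Step 1: By Revenue Equivalence, expected revenue = b*(n-1)/(n+1)
Step 2: Substituting n = 9, b = 15
Step 3: Revenue = 15*(9-1)/(9+1) = 15*8/10
Step 4: Revenue = 120/10 = 12

12


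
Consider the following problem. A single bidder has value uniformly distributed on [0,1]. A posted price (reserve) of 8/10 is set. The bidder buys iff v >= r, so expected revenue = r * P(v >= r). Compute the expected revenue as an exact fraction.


Step 1: Posted price r = 4/5, value support [0,1]
Step 2: P(v >= r) = (1 - 4/5)/1 = 1/5
Step 3: Expected revenue = r * P(v >= r) = 4/5 * 1/5
Step 4: Revenue = 4/25

4/25


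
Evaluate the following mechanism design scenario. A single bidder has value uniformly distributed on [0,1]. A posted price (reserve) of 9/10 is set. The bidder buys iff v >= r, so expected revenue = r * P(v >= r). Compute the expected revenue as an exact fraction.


Step 1: Posted price r = 9/10, value support [0,1]
Step 2: P(v >= r) = (1 - 9/10)/1 = 1/10
Step 3: Expected revenue = r * P(v >= r) = 9/10 * 1/10
Step 4: Revenue = 9/100

9/100


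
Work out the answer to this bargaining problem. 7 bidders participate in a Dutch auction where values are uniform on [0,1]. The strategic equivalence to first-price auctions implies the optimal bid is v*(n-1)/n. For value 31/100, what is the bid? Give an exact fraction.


Step 1: Dutch auctions are strategically equivalent to first-price auctions
Step 2: The equilibrium bid is b(v) = v*(n-1)/n
Step 3: b = 31/100 * 6/7
Step 4: b = 93/350

93/350


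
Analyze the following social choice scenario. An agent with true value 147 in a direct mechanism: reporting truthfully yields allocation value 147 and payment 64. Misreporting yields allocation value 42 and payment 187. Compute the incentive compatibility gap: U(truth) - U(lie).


Step 1: U(truth) = value - payment = 147 - 64 = 83
Step 2: U(lie) = allocation - payment = 42 - 187 = -145
Step 3: IC gap = 83 - (-145) = 228

228


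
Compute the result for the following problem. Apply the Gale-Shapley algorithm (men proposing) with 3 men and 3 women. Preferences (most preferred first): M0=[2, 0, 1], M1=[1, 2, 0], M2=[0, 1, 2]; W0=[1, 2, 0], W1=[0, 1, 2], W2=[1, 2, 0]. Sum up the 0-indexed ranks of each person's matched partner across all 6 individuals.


Step 1: Run Gale-Shapley (men propose, women hold best offer):
  M0 proposes to W2; she accepts
  M1 proposes to W1; she accepts
  M2 proposes to W0; she accepts
Step 2: Final matching: W0-M2, W1-M1, W2-M0
Step 3: 0-indexed ranks (man's rank of his match, then woman's): 0 + 1 + 0 + 1 + 0 + 2
Step 4: Total rank sum = 4

4


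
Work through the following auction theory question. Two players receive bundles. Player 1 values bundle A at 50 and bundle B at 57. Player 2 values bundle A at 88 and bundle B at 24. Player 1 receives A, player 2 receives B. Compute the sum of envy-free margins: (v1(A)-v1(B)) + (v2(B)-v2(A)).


Step 1: Player 1's margin = v1(A) - v1(B) = 50 - 57 = -7
Step 2: Player 2's margin = v2(B) - v2(A) = 24 - 88 = -64
Step 3: Total margin = -7 + -64 = -71

-71


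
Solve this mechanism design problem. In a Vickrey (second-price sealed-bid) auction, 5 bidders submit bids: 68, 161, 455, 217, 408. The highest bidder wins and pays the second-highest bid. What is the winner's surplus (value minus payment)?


Step 1: Sort bids in descending order: 455, 408, 217, 161, 68
Step 2: The winning bid is the highest: 455
Step 3: The payment equals the second-highest bid: 408
Step 4: Surplus = winner's bid - payment = 455 - 408 = 47

47


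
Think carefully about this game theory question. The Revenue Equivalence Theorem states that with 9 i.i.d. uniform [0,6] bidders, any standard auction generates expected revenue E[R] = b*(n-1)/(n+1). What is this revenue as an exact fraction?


Step 1: By Revenue Equivalence, expected revenue = b*(n-1)/(n+1)
Step 2: Substituting n = 9, b = 6
Step 3: Revenue = 6*(9-1)/(9+1) = 6*8/10
Step 4: Revenue = 48/10 = 24/5

24/5


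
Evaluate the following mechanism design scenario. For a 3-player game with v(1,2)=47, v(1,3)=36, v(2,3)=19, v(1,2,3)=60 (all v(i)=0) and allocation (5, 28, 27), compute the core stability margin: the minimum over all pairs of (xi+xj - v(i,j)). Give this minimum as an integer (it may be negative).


Step 1: Slack for coalition (1,2): x1+x2 - v12 = 33 - 47 = -14
Step 2: Slack for coalition (1,3): x1+x3 - v13 = 32 - 36 = -4
Step 3: Slack for coalition (2,3): x2+x3 - v23 = 55 - 19 = 36
Step 4: Minimum slack = min(-14, -4, 36) = -14, attained by (1,2); coalition (1,2) can block (slack < 0), so the allocation is not in the core

-14


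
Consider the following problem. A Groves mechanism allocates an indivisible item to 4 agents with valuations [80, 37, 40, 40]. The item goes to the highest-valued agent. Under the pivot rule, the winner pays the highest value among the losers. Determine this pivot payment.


Step 1: The efficient winner is agent 0 with value 80
Step 2: Other agents' values: [37, 40, 40]
Step 3: Pivot payment = max(others) = 40
Step 4: The winner pays 40

40


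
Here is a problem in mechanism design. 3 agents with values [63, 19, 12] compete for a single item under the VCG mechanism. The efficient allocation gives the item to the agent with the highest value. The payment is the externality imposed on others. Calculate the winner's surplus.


Step 1: The winner is the agent with the highest value: agent 0 with value 63
Step 2: Values of other agents: [19, 12]
Step 3: VCG payment = max of others' values = 19
Step 4: Surplus = 63 - 19 = 44

44


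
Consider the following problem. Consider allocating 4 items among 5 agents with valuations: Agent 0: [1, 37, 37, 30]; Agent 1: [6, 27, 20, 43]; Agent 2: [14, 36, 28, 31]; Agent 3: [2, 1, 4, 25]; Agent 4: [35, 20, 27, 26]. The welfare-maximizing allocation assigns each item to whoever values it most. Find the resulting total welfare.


Step 1: For each item, find the maximum value among all agents.
Step 2: Item 0 -> Agent 4 (value 35)
Step 3: Item 1 -> Agent 0 (value 37)
Step 4: Item 2 -> Agent 0 (value 37)
Step 5: Item 3 -> Agent 1 (value 43)
Step 6: Total welfare = 35 + 37 + 37 + 43 = 152

152


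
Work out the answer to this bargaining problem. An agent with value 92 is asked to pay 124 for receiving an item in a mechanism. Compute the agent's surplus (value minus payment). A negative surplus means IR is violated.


Step 1: Surplus = value - payment = 92 - 124 = -32
Step 2: IR is violated (surplus < 0)

-32


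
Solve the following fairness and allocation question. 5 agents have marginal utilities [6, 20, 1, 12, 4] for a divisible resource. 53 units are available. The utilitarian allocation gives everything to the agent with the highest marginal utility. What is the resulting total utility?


Step 1: The marginal utilities are [6, 20, 1, 12, 4]
Step 2: The highest marginal utility is 20
Step 3: All 53 units go to that agent
Step 4: Total utility = 20 * 53 = 1060

1060


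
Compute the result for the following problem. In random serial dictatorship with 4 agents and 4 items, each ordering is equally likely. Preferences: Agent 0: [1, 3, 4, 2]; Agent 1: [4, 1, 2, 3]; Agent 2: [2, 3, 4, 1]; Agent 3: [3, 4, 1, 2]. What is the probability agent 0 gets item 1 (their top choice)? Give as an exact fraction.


Step 1: Agent 0 wants item 1
Step 2: There are 24 possible orderings of agents
Step 3: In 24 orderings, agent 0 gets item 1
Step 4: Probability = 24/24 = 1

1


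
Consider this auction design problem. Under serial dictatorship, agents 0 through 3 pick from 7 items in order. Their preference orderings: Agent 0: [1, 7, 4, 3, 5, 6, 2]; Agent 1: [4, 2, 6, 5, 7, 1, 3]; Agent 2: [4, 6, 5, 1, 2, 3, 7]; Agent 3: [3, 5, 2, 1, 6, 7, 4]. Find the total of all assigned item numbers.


Step 1: Agent 0 picks item 1
Step 2: Agent 1 picks item 4
Step 3: Agent 2 picks item 6
Step 4: Agent 3 picks item 3
Step 5: Sum = 1 + 4 + 6 + 3 = 14

14


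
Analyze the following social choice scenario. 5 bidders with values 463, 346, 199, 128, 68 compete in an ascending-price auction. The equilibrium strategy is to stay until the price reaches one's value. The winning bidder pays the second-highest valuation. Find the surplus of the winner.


Step 1: Identify the highest value: 463
Step 2: Identify the second-highest value: 346
Step 3: The final price = second-highest value = 346
Step 4: Surplus = 463 - 346 = 117

117


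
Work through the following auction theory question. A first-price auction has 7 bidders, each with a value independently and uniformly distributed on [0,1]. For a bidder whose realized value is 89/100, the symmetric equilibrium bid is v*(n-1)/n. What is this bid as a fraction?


Step 1: The symmetric BNE bidding function is b(v) = v * (n-1) / n
Step 2: Substitute v = 89/100 and n = 7
Step 3: b = 89/100 * 6/7
Step 4: b = 267/350

267/350


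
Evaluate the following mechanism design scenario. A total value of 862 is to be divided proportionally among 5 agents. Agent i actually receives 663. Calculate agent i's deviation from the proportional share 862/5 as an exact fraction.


Step 1: Proportional share = 862/5
Step 2: Agent's actual allocation = 663
Step 3: Excess = 663 - 862/5 = 2453/5

2453/5


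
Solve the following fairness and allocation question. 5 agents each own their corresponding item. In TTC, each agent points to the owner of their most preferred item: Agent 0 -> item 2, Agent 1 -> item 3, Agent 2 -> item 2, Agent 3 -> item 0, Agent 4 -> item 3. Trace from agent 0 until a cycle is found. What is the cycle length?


Step 1: Trace the pointer graph from agent 0: 0 -> 2 -> 2
Step 2: A cycle is detected when we revisit agent 2
Step 3: The cycle is: 2 -> 2
Step 4: Cycle length = 1

1


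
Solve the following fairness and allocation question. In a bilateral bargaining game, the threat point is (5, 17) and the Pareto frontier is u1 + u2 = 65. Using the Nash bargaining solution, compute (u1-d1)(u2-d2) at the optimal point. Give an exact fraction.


Step 1: The Nash solution splits surplus symmetrically above the disagreement point
Step 2: u1 = (total + d1 - d2)/2 = (65 + 5 - 17)/2 = 53/2
Step 3: u2 = (total - d1 + d2)/2 = (65 - 5 + 17)/2 = 77/2
Step 4: Nash product = (53/2 - 5) * (77/2 - 17)
Step 5: = 43/2 * 43/2 = 1849/4

1849/4


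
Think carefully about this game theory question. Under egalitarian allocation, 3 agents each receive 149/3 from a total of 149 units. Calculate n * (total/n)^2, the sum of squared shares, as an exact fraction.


Step 1: Each agent's share = 149/3
Step 2: Square of each share = (149/3)^2 = 22201/9
Step 3: Sum of squares = 3 * 22201/9 = 22201/3

22201/3


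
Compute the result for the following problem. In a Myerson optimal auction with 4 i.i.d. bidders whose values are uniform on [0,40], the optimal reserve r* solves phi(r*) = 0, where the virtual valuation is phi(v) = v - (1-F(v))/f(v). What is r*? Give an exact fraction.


Step 1: For U[0,40], F(v) = v/40 and f(v) = 1/40
Step 2: phi(v) = v - (1 - v/40)/(1/40) = v - (40 - v) = 2v - 40
Step 3: Set phi(r*) = 0: 2r* - 40 = 0
Step 4: r* = 40/2 = 20 (the number of bidders n = 4 does not enter)

20


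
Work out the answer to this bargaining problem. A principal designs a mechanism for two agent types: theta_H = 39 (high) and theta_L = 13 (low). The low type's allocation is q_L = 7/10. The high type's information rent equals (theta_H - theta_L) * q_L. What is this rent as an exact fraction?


Step 1: theta_H - theta_L = 39 - 13 = 26
Step 2: Information rent = (theta_H - theta_L) * q_L
Step 3: = 26 * 7/10
Step 4: = 91/5

91/5


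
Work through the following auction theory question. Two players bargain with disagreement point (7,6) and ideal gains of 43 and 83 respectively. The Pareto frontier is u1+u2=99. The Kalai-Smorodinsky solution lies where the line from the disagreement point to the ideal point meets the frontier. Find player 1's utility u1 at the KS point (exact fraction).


Step 1: At the KS point, (u1-d1)/r1 = (u2-d2)/r2 = t and u1+u2 = 99
Step 2: u1 = d1 + r1*t and u2 = d2 + r2*t, so (d1 + r1*t) + (d2 + r2*t) = 99
Step 3: t = (99 - 7 - 6)/(43 + 83) = 86/126 = 43/63
Step 4: u1 = d1 + r1*t = 7 + 43 * 43/63 = 2290/63
Step 5: (Check: u2 = d2 + r2*t = 3947/63; u1+u2 = 2290/63 + 3947/63 = 99, on the frontier.)

2290/63


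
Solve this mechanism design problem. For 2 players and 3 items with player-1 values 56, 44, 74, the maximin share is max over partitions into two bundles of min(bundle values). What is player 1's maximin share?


Step 1: Item values = 56, 44, 74
Step 2: Enumerate all 2-bundle partitions and take the smaller bundle:
  Partition 1: {56} vs {44,74} -> bundles 56, 118; min = 56
  Partition 2: {44} vs {56,74} -> bundles 44, 130; min = 44
  Partition 3: {74} vs {56,44} -> bundles 74, 100; min = 74
Step 3: MMS = max(56, 44, 74) = 74

74
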